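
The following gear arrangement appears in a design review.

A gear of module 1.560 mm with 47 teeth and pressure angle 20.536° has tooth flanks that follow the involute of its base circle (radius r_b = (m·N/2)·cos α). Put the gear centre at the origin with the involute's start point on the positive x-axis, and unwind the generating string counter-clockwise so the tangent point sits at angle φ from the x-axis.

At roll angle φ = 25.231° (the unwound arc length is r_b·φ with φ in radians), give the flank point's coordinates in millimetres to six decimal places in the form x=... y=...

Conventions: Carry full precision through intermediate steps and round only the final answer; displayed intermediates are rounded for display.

recognized (one wheel, involute flank): single-mesh tooth geometry, m = 1.560, N = 47
pitch radius r_p = m·N/2 = 1.560·47/2 = 36.660000
base radius r_b = r_p·cos α = 36.660000·cos 20.536° = 34.330329
roll angle φ = 25.231° = 0.44036402 rad
x = r_b·(cos φ + φ·sin φ) = 37.499361
y = r_b·(sin φ − φ·cos φ) = 0.958400

x=37.499361 y=0.958400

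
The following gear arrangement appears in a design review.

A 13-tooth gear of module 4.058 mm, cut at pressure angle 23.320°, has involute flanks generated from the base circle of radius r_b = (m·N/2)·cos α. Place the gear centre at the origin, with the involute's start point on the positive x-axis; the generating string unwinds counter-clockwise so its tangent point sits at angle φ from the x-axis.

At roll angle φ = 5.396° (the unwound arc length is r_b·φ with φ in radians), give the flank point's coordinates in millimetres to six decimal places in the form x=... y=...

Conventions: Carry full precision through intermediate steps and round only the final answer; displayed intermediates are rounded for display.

class = single-mesh tooth geometry [base-circle involute, m = 4.058, 13T]
pitch radius r_p = m·N/2 = 4.058·13/2 = 26.377000
base radius r_b = r_p·cos α = 26.377000·cos 23.320° = 24.222217
roll angle φ = 5.396° = 0.09417797 rad
x = r_b·(cos φ + φ·sin φ) = 24.329398
y = r_b·(sin φ − φ·cos φ) = 0.006738

x=24.329398 y=0.006738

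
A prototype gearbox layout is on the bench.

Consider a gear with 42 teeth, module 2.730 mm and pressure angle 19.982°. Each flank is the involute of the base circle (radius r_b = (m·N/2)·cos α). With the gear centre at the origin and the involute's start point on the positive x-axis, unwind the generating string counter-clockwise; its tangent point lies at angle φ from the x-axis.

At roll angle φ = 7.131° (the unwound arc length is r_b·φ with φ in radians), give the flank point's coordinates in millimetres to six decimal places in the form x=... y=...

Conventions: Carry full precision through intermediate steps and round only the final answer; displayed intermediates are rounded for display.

x=54.294416 y=0.034571

class = single-mesh tooth geometry [base-circle involute, m = 2.730, 42T]
pitch radius r_p = m·N/2 = 2.730·42/2 = 57.330000
base radius r_b = r_p·cos α = 57.330000·cos 19.982° = 53.878735
roll angle φ = 7.131° = 0.12445943 rad
x = r_b·(cos φ + φ·sin φ) = 54.294416
y = r_b·(sin φ − φ·cos φ) = 0.034571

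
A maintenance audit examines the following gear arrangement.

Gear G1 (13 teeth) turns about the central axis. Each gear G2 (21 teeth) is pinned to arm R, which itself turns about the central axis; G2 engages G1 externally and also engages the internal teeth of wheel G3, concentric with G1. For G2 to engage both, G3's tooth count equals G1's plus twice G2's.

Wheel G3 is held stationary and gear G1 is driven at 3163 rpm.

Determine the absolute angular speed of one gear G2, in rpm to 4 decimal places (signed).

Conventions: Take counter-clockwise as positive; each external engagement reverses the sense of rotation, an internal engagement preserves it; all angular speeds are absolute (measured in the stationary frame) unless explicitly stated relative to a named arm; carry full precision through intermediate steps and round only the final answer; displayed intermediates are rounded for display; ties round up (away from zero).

-979.0238 rpm

planetary set (13T centre, 21T on arm, 55T internal) — Willis relation
normalise by the input: solve with ω_sun = 1, then scale by 3163 rpm
ring teeth: 13 + 2·21 = 55
13(ω_sun−ω_arm) = −55(ω_ring−ω_arm),  ω_ring = 0, ω_sun = 1
13(1−ω_arm) = −55(0−ω_arm)  ⇒  68·ω_arm = 13  ⇒  ω_arm = 13/68
sun–planet mesh: 13·(1−13/68) = −21·(ω_p−ω_arm)  ⇒  ω_p−ω_arm = -715/1428
ω_p = 13/68 − 715/1428 = -13/42
scale: ω_p = -13/42 × 3163 rpm = -979.0238 rpm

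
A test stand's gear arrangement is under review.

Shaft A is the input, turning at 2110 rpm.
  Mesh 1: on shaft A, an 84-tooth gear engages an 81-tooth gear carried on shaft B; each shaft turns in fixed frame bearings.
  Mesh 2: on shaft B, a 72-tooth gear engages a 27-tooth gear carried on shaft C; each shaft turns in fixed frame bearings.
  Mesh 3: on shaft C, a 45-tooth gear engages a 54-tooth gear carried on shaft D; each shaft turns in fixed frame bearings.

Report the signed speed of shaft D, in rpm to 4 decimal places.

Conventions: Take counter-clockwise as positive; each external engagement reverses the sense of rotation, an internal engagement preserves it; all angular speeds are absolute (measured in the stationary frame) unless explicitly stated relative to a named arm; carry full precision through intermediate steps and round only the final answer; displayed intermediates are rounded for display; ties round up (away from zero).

recognized (4 fixed axles, 3 meshes): fixed-axis compound train
mesh 1 [84T→81T]: ω = 2110.0000×84/81 = 2188.1481 rpm, sense flips to −
mesh 2 [72T→27T]: ω = 2188.1481×72/27 = 5835.0617 rpm, sense flips to +
mesh 3 [45T→54T]: ω = 5835.0617×45/54 = 4862.5514 rpm, sense flips to −
signed output speed = -4862.5514 rpm

-4862.5514 rpm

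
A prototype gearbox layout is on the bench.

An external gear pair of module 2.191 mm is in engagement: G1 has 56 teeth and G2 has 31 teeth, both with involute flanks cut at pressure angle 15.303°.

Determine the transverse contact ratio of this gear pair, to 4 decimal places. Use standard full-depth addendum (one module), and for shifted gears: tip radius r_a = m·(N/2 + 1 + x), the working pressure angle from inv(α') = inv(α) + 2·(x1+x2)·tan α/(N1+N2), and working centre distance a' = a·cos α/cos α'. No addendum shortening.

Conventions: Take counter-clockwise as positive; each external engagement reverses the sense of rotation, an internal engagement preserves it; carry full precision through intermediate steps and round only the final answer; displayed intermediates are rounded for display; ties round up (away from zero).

recognized (one external pair, fixed centres): single-mesh tooth geometry, m = 2.191, N1 = 56, N2 = 31
base radii: r_b1 = 59.172821, r_b2 = 32.756383
tip radii: r_a1 = 63.539000, r_a2 = 36.151500
no profile shift: α' = α, a' = a
action lengths: √(r_a1²−r_b1²) = 23.146961, √(r_a2²−r_b2²) = 15.295435
base pitch p_b = π·m·cos α = 6.639175
CR = (23.146961 + 15.295435 − 95.308500·sin 15.30300°)/6.639175 = 2.001489
contact ratio ≈ 2.0015

2.0015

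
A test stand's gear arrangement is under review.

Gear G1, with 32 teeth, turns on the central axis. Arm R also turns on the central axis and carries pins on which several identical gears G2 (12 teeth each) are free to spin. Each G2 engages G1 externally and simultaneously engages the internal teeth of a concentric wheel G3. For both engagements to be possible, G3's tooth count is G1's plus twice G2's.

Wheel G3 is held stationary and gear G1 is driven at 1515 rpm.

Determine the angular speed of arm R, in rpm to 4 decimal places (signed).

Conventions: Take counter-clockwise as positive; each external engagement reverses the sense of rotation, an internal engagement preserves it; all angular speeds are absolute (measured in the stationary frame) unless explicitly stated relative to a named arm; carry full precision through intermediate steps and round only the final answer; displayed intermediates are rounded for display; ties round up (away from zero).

class = planetary set [G3 = 32+2·12 = 56; Willis about the carrier]
normalise by the input: solve with ω_sun = 1, then scale by 1515 rpm
ring teeth: 32 + 2·12 = 56
32(ω_sun−ω_arm) = −56(ω_ring−ω_arm),  ω_ring = 0, ω_sun = 1
32(1−ω_arm) = −56(0−ω_arm)  ⇒  88·ω_arm = 32  ⇒  ω_arm = 4/11
scale: ω_arm = 4/11 × 1515 rpm = +550.9091 rpm

+550.9091 rpm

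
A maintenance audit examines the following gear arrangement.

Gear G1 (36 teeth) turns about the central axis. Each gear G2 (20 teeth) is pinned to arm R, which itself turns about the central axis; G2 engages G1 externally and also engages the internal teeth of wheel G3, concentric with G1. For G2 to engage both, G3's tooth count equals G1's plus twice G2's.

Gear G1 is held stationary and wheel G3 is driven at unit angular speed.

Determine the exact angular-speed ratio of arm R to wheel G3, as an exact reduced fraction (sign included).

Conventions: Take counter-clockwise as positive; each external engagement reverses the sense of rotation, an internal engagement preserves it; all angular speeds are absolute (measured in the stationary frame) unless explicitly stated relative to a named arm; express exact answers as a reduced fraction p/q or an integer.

19/28

planetary set (36T centre, 20T on arm, 76T internal) — Willis relation
ring teeth: 36 + 2·20 = 76
36(ω_sun−ω_arm) = −76(ω_ring−ω_arm),  ω_sun = 0, ω_ring = 1
36(0−ω_arm) = −76(1−ω_arm)  ⇒  112·ω_arm = 76  ⇒  ω_arm = 19/28
ω_out/ω_in = 19/28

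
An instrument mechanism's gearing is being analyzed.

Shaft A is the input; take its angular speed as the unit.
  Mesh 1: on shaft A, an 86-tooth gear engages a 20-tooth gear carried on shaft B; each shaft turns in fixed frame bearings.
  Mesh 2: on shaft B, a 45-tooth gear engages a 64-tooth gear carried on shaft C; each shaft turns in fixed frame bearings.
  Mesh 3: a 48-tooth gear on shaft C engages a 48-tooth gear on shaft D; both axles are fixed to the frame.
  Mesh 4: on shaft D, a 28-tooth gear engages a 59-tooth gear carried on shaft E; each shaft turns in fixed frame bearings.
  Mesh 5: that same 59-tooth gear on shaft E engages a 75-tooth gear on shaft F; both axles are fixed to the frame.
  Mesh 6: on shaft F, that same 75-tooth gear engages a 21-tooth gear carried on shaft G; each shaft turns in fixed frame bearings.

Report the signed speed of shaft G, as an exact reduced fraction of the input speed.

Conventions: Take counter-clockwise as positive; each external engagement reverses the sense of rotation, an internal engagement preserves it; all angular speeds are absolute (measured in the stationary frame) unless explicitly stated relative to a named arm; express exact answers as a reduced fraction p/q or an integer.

129/32

6-mesh fixed-axis compound train (all bearings frame-fixed)
mesh 1 [86T→20T]: |ω|/ω_in = 1×86/20 = 43/10, sense flips to −
mesh 2 [45T→64T]: |ω|/ω_in = (43/10)×45/64 = 387/128, sense flips to +
mesh 3 [48T→48T]: |ω|/ω_in = (387/128)×48/48 = 387/128, sense flips to −
mesh 4 [28T→59T]: |ω|/ω_in = (387/128)×28/59 = 2709/1888, sense flips to +
mesh 5 [59T→75T]: |ω|/ω_in = (2709/1888)×59/75 = 903/800, sense flips to −
mesh 6 [75T→21T]: |ω|/ω_in = (903/800)×75/21 = 129/32, sense flips to +
signed output speed (× input speed) = 129/32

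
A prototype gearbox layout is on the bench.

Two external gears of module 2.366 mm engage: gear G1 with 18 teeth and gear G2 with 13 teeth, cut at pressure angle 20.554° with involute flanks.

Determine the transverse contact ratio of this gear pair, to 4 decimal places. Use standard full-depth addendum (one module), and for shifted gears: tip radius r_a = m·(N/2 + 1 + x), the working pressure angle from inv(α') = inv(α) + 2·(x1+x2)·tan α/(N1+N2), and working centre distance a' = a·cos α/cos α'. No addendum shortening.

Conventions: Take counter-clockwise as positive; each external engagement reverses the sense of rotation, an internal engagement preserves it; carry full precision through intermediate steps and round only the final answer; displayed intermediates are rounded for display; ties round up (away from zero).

1.4701

recognized (one external pair, fixed centres): single-mesh tooth geometry, m = 2.366, N1 = 18, N2 = 13
base radii: r_b1 = 19.938460, r_b2 = 14.399999
tip radii: r_a1 = 23.660000, r_a2 = 17.745000
no profile shift: α' = α, a' = a
action lengths: √(r_a1²−r_b1²) = 12.737873, √(r_a2²−r_b2²) = 10.369429
base pitch p_b = π·m·cos α = 6.959836
CR = (12.737873 + 10.369429 − 36.673000·sin 20.55400°)/6.959836 = 1.470118
contact ratio ≈ 1.4701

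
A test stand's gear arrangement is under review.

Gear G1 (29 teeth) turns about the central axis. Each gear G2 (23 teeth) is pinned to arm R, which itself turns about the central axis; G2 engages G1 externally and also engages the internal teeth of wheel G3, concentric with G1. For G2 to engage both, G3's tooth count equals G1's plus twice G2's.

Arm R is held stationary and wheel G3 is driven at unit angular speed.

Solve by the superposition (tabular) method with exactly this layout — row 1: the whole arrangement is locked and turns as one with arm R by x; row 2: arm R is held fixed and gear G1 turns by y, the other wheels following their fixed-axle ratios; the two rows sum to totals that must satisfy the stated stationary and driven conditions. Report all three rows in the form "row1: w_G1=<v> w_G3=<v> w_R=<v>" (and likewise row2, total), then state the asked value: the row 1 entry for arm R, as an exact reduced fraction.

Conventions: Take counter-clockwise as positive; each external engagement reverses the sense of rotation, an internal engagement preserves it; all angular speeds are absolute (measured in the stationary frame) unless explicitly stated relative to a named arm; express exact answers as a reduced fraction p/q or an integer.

row1: w_G1=0 w_G3=0 w_R=0
row2: w_G1=-75/29 w_G3=1 w_R=0
total: w_G1=-75/29 w_G3=1 w_R=0
asked value: 0

planetary set (29T centre, 23T on arm, 75T internal) — Willis relation
superposition row 1 [locked train]: every member turns x
row 2: sun turns y, ring = −(29/75)·y, arm 0
boundary: total ω_arm = x = 0 and total ω_ring = x − (29/75)·y = 1  ⇒  y = -75/29, x = 0
row 2 ring = −(29/75)·(-75/29) = 1
totals (row 1 + row 2): sun 0 + (-75/29) = -75/29, ring 0 + 1 = 1, arm 0 + 0 = 0
asked cell (row1, arm) = 0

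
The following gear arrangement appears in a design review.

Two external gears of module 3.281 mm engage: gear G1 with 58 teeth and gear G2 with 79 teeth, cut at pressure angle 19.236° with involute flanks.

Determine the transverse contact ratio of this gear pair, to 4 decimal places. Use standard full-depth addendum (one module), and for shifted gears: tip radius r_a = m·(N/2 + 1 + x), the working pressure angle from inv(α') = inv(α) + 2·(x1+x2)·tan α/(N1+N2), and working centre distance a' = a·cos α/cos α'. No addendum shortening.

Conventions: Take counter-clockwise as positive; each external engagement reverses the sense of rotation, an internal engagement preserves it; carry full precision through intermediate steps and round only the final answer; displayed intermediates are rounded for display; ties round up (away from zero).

single-mesh involute tooth geometry (58T engaging 79T at module 3.281)
base radii: r_b1 = 89.836789, r_b2 = 122.363902
tip radii: r_a1 = 98.430000, r_a2 = 132.880500
no profile shift: α' = α, a' = a
action lengths: √(r_a1²−r_b1²) = 40.222087, √(r_a2²−r_b2²) = 51.810258
base pitch p_b = π·m·cos α = 9.732089
CR = (40.222087 + 51.810258 − 224.748500·sin 19.23600°)/9.732089 = 1.848186
contact ratio ≈ 1.8482

1.8482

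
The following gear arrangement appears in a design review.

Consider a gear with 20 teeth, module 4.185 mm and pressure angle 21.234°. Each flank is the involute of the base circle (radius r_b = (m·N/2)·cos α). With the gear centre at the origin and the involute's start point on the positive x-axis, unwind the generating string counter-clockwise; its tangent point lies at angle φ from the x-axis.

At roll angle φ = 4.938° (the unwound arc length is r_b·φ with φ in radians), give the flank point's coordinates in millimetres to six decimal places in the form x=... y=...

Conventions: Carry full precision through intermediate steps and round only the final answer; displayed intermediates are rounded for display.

topology: single-mesh involute geometry — m = 4.185, N = 20
pitch radius r_p = m·N/2 = 4.185·20/2 = 41.850000
base radius r_b = r_p·cos α = 41.850000·cos 21.234° = 39.008764
roll angle φ = 4.938° = 0.08618436 rad
x = r_b·(cos φ + φ·sin φ) = 39.153368
y = r_b·(sin φ − φ·cos φ) = 0.008318

x=39.153368 y=0.008318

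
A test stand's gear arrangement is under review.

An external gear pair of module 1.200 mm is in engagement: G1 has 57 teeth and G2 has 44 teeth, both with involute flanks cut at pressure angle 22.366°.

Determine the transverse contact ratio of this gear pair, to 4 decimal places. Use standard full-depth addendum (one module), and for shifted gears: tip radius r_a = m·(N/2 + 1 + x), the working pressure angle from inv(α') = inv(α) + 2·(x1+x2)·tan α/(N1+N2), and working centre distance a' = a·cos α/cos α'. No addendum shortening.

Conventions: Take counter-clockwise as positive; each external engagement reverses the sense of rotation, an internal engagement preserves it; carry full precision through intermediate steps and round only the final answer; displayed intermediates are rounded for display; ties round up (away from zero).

1.6395

class = single-mesh tooth geometry [involute pair 57T × 44T, m = 1.200]
base radii: r_b1 = 31.627202, r_b2 = 24.413981
tip radii: r_a1 = 35.400000, r_a2 = 27.600000
no profile shift: α' = α, a' = a
action lengths: √(r_a1²−r_b1²) = 15.902203, √(r_a2²−r_b2²) = 12.873132
base pitch p_b = π·m·cos α = 3.486308
CR = (15.902203 + 12.873132 − 60.600000·sin 22.36600°)/3.486308 = 1.639477
contact ratio ≈ 1.6395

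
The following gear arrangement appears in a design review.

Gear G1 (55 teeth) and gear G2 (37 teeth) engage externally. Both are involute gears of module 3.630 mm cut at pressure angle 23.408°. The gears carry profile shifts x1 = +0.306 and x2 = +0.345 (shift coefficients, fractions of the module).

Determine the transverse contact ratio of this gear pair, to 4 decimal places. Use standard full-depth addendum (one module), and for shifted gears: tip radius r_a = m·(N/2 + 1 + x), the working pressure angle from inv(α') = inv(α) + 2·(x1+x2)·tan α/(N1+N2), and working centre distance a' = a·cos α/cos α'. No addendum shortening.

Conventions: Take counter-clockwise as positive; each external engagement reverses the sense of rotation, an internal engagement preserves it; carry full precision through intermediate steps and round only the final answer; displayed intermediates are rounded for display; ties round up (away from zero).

class = single-mesh tooth geometry [involute pair 55T × 37T, m = 3.630]
base radii: r_b1 = 91.609319, r_b2 = 61.628087
tip radii: r_a1 = 104.565780, r_a2 = 72.037350
inv(α') = inv(23.408°) + 2·(+0.306+0.345)·tan α/(55+37) = 0.03048429  ⇒  α' = 25.13329°
a' = a·cos α / cos α' = 166.9800·cos 23.408°/cos 25.13329° = 169.262851
action lengths: √(r_a1²−r_b1²) = 50.415623, √(r_a2²−r_b2²) = 37.300920
base pitch p_b = π·m·cos α = 10.465424
CR = (50.415623 + 37.300920 − 169.262851·sin 25.13329°)/10.465424 = 1.512244
contact ratio ≈ 1.5122

1.5122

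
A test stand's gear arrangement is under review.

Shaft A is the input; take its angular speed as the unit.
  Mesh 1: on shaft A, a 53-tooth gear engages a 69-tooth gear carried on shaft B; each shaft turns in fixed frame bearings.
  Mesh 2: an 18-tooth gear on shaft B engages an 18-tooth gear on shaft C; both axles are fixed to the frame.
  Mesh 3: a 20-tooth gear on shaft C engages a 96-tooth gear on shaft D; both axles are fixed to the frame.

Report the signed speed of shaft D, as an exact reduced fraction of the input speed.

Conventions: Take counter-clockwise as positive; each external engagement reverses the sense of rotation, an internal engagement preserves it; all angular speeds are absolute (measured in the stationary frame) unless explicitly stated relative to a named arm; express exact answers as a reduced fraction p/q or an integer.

3-mesh fixed-axis compound train (all bearings frame-fixed)
mesh 1 [53T→69T]: |ω|/ω_in = 1×53/69 = 53/69, sense flips to −
mesh 2 [18T→18T]: |ω|/ω_in = (53/69)×18/18 = 53/69, sense flips to +
mesh 3 [20T→96T]: |ω|/ω_in = (53/69)×20/96 = 265/1656, sense flips to −
signed output speed (× input speed) = -265/1656

-265/1656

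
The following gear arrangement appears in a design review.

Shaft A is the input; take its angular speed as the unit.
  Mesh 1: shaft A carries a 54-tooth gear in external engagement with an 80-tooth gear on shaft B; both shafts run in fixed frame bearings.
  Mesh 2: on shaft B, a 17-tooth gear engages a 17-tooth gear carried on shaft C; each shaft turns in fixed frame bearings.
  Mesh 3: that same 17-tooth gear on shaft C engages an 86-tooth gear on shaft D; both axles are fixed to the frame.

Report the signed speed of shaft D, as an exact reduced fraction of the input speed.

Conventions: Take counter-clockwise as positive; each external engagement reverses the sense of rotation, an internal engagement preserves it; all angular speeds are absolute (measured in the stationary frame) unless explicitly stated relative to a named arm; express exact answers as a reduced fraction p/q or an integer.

-459/3440

3-mesh fixed-axis compound train (all bearings frame-fixed)
mesh 1 [54T→80T]: |ω|/ω_in = 1×54/80 = 27/40, sense flips to −
mesh 2 [17T→17T]: |ω|/ω_in = (27/40)×17/17 = 27/40, sense flips to +
mesh 3 [17T→86T]: |ω|/ω_in = (27/40)×17/86 = 459/3440, sense flips to −
signed output speed (× input speed) = -459/3440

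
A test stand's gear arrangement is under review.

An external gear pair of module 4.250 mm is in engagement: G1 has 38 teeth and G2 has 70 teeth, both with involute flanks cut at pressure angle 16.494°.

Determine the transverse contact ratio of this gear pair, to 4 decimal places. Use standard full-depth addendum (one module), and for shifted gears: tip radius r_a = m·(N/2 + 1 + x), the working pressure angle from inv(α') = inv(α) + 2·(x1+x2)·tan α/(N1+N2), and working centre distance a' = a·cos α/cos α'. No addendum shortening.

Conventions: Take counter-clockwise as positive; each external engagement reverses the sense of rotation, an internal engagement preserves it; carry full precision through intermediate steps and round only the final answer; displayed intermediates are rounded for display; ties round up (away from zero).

1.9750

single-mesh involute tooth geometry (38T engaging 70T at module 4.250)
base radii: r_b1 = 77.427095, r_b2 = 142.628859
tip radii: r_a1 = 85.000000, r_a2 = 153.000000
no profile shift: α' = α, a' = a
action lengths: √(r_a1²−r_b1²) = 35.071997, √(r_a2²−r_b2²) = 55.371551
base pitch p_b = π·m·cos α = 12.802336
CR = (35.071997 + 55.371551 − 229.500000·sin 16.49400°)/12.802336 = 1.975036
contact ratio ≈ 1.9750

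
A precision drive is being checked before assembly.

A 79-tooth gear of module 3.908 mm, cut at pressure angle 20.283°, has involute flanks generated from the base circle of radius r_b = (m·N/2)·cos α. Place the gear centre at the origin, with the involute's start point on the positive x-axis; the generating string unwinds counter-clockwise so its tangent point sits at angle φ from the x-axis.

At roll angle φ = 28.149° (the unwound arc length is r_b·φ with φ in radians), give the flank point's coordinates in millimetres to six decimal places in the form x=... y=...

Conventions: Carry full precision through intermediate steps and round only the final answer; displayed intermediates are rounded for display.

x=161.228025 y=5.586394

single-mesh involute tooth geometry (79T wheel at module 3.908)
pitch radius r_p = m·N/2 = 3.908·79/2 = 154.366000
base radius r_b = r_p·cos α = 154.366000·cos 20.283° = 144.794047
roll angle φ = 28.149° = 0.49129273 rad
x = r_b·(cos φ + φ·sin φ) = 161.228025
y = r_b·(sin φ − φ·cos φ) = 5.586394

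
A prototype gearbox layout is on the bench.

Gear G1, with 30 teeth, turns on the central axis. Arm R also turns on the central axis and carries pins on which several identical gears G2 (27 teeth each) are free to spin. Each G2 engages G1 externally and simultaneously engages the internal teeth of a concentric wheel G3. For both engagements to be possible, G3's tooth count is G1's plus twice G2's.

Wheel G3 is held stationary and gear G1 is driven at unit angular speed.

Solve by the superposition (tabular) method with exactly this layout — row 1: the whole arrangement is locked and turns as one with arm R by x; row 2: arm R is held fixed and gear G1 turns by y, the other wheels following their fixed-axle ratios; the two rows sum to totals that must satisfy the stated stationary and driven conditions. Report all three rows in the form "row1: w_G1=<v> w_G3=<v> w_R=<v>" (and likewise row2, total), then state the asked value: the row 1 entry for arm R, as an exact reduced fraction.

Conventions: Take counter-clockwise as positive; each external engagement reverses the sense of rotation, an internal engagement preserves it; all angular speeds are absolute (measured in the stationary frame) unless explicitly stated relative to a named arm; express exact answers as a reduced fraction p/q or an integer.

row1: w_G1=5/19 w_G3=5/19 w_R=5/19
row2: w_G1=14/19 w_G3=-5/19 w_R=0
total: w_G1=1 w_G3=0 w_R=5/19
asked value: 5/19

class = planetary set [G3 = 30+2·27 = 84; Willis about the carrier]
row 1: whole set turns with the arm by x
superposition row 2 [arm held]: sun y, ring −(30/84)·y, arm 0
boundary: total ω_ring = x − (30/84)·y = 0 and total ω_sun = x + y = 1  ⇒  y = 14/19, x = 5/19
row 2 ring = −(30/84)·14/19 = -5/19
totals (row 1 + row 2): sun 5/19 + 14/19 = 1, ring 5/19 + (-5/19) = 0, arm 5/19 + 0 = 5/19
asked cell (row1, arm) = 5/19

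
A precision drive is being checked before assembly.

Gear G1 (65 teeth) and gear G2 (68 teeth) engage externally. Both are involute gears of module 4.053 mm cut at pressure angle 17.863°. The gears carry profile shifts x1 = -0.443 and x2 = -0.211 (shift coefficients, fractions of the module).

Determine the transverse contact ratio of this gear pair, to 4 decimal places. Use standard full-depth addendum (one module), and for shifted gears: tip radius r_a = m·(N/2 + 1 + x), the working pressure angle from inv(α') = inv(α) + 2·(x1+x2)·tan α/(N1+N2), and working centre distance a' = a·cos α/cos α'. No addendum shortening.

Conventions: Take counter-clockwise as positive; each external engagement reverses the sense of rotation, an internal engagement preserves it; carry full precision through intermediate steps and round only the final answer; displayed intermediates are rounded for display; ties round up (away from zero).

2.1419

topology: single-mesh involute geometry — m = 4.053, 65T/68T pair
base radii: r_b1 = 125.372512, r_b2 = 131.158936
tip radii: r_a1 = 133.980021, r_a2 = 140.999817
inv(α') = inv(17.863°) + 2·(-0.443-0.211)·tan α/(65+68) = 0.00734057  ⇒  α' = 15.89324°
a' = a·cos α / cos α' = 269.5245·cos 17.863°/cos 15.89324° = 266.727470
action lengths: √(r_a1²−r_b1²) = 47.248060, √(r_a2²−r_b2²) = 51.752120
base pitch p_b = π·m·cos α = 12.119057
CR = (47.248060 + 51.752120 − 266.727470·sin 15.89324°)/12.119057 = 2.141916
contact ratio ≈ 2.1419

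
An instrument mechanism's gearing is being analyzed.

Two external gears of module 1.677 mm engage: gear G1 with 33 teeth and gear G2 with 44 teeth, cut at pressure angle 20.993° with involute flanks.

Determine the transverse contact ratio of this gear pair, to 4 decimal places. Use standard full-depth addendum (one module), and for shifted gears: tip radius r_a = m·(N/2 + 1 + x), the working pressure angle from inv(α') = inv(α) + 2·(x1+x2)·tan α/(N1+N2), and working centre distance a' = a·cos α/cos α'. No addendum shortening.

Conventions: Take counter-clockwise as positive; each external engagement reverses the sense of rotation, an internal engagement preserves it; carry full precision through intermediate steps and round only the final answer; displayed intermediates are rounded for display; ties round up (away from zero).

recognized (one external pair, fixed centres): single-mesh tooth geometry, m = 1.677, N1 = 33, N2 = 44
base radii: r_b1 = 25.833848, r_b2 = 34.445131
tip radii: r_a1 = 29.347500, r_a2 = 38.571000
no profile shift: α' = α, a' = a
action lengths: √(r_a1²−r_b1²) = 13.924368, √(r_a2²−r_b2²) = 17.356698
base pitch p_b = π·m·cos α = 4.918753
CR = (13.924368 + 17.356698 − 64.564500·sin 20.99300°)/4.918753 = 1.657042
contact ratio ≈ 1.6570

1.6570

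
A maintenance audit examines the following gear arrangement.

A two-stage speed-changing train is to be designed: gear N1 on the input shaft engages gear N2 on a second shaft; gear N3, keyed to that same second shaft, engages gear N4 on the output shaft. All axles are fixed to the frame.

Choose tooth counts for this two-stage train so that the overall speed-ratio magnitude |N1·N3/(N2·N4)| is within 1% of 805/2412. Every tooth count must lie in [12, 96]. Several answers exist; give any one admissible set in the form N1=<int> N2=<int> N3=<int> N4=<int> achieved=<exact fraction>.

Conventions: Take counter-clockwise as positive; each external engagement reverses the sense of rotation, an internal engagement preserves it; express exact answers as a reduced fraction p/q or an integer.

N1=23 N2=36 N3=35 N4=67 achieved=805/2412

2-stage fixed-axis compound train for ratio 805/2412
target = 805/2412 in lowest terms: an exact hit needs N1·N3 = k·805 and N2·N4 = k·2412 for one integer k, every count in [12, 96]; additionally prefer no 1:1 stage (N1 ≠ N2, N3 ≠ N4)
k = 1: N1·N3 = 805 = 23·35, N2·N4 = 2412 = 36·67
achieved = 23·35/(36·67) = 805/2412; |achieved − target| = 0 ≤ 161/48240 ✓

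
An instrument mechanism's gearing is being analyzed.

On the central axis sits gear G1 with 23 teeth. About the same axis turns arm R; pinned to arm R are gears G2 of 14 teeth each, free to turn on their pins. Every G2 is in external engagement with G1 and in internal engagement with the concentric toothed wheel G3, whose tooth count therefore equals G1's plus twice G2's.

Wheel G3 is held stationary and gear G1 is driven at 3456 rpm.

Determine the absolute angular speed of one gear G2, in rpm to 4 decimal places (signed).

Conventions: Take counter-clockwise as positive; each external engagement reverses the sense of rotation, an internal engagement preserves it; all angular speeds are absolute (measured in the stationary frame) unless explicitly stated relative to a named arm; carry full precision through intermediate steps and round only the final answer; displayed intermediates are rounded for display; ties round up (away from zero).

-2838.8571 rpm

planetary set (23T centre, 14T on arm, 51T internal) — Willis relation
normalise by the input: solve with ω_sun = 1, then scale by 3456 rpm
ring teeth: 23 + 2·14 = 51
23(ω_sun−ω_arm) = −51(ω_ring−ω_arm),  ω_ring = 0, ω_sun = 1
23(1−ω_arm) = −51(0−ω_arm)  ⇒  74·ω_arm = 23  ⇒  ω_arm = 23/74
sun–planet mesh: 23·(1−23/74) = −14·(ω_p−ω_arm)  ⇒  ω_p−ω_arm = -1173/1036
ω_p = 23/74 − 1173/1036 = -23/28
scale: ω_p = -23/28 × 3456 rpm = -2838.8571 rpm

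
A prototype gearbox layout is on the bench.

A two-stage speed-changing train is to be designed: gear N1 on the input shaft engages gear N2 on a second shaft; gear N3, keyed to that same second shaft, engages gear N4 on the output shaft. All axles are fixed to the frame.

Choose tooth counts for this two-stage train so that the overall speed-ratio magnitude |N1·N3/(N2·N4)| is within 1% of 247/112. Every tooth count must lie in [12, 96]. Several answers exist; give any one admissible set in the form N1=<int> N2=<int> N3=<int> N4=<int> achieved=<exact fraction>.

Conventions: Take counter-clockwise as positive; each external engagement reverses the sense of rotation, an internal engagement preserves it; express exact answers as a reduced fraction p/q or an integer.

N1=13 N2=14 N3=38 N4=16 achieved=247/112

2-stage fixed-axis compound train for ratio 247/112
target = 247/112 in lowest terms: an exact hit needs N1·N3 = k·247 and N2·N4 = k·112 for one integer k, every count in [12, 96]; additionally prefer no 1:1 stage (N1 ≠ N2, N3 ≠ N4)
k = 1: no 1:1-free in-range split of k·247 and k·112 into factor pairs; take k = 2
k = 2: N1·N3 = 494 = 13·38, N2·N4 = 224 = 14·16
achieved = 13·38/(14·16) = 247/112; |achieved − target| = 0 ≤ 247/11200 ✓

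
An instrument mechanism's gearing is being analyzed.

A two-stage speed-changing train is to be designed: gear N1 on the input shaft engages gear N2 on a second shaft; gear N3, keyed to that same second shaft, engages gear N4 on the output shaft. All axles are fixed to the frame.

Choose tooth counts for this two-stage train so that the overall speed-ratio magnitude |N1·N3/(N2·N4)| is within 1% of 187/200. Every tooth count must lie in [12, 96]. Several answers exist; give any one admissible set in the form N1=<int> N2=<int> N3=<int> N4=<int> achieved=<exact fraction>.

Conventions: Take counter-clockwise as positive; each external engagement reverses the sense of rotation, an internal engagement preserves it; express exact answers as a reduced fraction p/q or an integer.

N1=17 N2=16 N3=22 N4=25 achieved=187/200

topology: fixed-axis compound train — 2 stages, target 187/200
target = 187/200 in lowest terms: an exact hit needs N1·N3 = k·187 and N2·N4 = k·200 for one integer k, every count in [12, 96]; additionally prefer no 1:1 stage (N1 ≠ N2, N3 ≠ N4)
k = 1: no 1:1-free in-range split of k·187 and k·200 into factor pairs; take k = 2
k = 2: N1·N3 = 374 = 17·22, N2·N4 = 400 = 16·25
achieved = 17·22/(16·25) = 187/200; |achieved − target| = 0 ≤ 187/20000 ✓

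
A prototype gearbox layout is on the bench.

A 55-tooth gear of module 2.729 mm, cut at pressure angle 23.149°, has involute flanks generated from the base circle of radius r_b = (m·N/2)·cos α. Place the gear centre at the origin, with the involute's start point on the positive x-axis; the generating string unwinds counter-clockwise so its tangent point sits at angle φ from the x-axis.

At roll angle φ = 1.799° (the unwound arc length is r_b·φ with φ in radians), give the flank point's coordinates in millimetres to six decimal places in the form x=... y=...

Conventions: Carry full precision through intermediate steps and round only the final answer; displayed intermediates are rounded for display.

x=69.039104 y=0.000712

topology: single-mesh involute geometry — m = 2.729, N = 55
pitch radius r_p = m·N/2 = 2.729·55/2 = 75.047500
base radius r_b = r_p·cos α = 75.047500·cos 23.149° = 69.005098
roll angle φ = 1.799° = 0.03139847 rad
x = r_b·(cos φ + φ·sin φ) = 69.039104
y = r_b·(sin φ − φ·cos φ) = 0.000712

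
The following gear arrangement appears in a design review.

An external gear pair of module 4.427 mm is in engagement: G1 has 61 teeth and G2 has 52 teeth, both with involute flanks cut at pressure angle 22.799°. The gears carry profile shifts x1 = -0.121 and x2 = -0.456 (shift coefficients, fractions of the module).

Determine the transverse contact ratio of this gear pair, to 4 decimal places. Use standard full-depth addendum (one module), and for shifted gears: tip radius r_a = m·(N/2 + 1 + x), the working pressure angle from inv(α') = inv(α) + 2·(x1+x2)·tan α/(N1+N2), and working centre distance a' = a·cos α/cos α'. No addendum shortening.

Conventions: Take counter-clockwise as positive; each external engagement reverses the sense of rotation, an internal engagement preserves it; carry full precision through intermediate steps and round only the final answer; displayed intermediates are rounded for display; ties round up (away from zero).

1.7363

class = single-mesh tooth geometry [involute pair 61T × 52T, m = 4.427]
base radii: r_b1 = 124.474102, r_b2 = 106.109071
tip radii: r_a1 = 138.914833, r_a2 = 117.510288
inv(α') = inv(22.799°) + 2·(-0.121-0.456)·tan α/(61+52) = 0.01813046  ⇒  α' = 21.30071°
a' = a·cos α / cos α' = 250.1255·cos 22.799°/cos 21.30071° = 247.490024
action lengths: √(r_a1²−r_b1²) = 61.672754, √(r_a2²−r_b2²) = 50.492899
base pitch p_b = π·m·cos α = 12.821211
CR = (61.672754 + 50.492899 − 247.490024·sin 21.30071°)/12.821211 = 1.736322
contact ratio ≈ 1.7363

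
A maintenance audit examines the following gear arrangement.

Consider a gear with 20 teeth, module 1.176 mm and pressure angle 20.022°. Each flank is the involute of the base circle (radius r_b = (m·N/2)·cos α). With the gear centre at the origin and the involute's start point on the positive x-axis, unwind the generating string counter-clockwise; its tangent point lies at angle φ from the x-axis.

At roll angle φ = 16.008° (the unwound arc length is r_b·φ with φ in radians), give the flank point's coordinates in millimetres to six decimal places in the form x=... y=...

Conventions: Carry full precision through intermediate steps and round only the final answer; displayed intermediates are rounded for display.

x=11.472113 y=0.079700

class = single-mesh tooth geometry [base-circle involute, m = 1.176, 20T]
pitch radius r_p = m·N/2 = 1.176·20/2 = 11.760000
base radius r_b = r_p·cos α = 11.760000·cos 20.022° = 11.049240
roll angle φ = 16.008° = 0.27939231 rad
x = r_b·(cos φ + φ·sin φ) = 11.472113
y = r_b·(sin φ − φ·cos φ) = 0.079700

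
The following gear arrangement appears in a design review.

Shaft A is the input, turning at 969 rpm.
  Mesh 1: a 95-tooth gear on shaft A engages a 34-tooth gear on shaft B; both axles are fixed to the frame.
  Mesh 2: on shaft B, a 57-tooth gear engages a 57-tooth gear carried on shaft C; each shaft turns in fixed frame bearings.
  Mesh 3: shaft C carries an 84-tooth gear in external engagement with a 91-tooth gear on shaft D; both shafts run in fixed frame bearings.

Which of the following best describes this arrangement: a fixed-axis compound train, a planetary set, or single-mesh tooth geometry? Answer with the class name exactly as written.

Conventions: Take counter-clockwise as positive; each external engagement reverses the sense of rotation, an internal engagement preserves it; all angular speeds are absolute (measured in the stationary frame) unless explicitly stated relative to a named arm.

3-mesh fixed-axis compound train (all bearings frame-fixed)
classification: fixed-axis compound train

fixed-axis compound train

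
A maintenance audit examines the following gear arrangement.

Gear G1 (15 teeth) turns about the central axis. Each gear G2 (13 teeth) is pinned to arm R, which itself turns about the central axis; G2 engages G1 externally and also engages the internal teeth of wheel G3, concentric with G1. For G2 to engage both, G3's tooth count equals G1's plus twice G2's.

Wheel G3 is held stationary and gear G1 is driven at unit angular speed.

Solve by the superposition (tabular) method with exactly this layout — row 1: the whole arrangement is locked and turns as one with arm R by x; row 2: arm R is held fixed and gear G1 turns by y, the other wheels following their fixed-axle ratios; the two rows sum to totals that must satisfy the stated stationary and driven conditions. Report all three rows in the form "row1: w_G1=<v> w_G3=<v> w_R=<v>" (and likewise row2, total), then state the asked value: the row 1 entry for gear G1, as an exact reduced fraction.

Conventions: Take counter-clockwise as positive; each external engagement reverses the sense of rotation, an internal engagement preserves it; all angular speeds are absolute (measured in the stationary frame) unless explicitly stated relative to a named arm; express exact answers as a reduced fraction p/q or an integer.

topology: planetary set — G1 15T / G2 13T / G3 41T, arm = carrier (Willis)
superposition row 1 [locked train]: every member turns x
row 2 (arm held, sun turns y): ω_ring = −(15/41)·y, ω_arm = 0
boundary: total ω_ring = x − (15/41)·y = 0 and total ω_sun = x + y = 1  ⇒  y = 41/56, x = 15/56
row 2 ring = −(15/41)·41/56 = -15/56
totals (row 1 + row 2): sun 15/56 + 41/56 = 1, ring 15/56 + (-15/56) = 0, arm 15/56 + 0 = 15/56
asked cell (row1, sun) = 15/56

row1: w_G1=15/56 w_G3=15/56 w_R=15/56
row2: w_G1=41/56 w_G3=-15/56 w_R=0
total: w_G1=1 w_G3=0 w_R=15/56
asked value: 15/56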